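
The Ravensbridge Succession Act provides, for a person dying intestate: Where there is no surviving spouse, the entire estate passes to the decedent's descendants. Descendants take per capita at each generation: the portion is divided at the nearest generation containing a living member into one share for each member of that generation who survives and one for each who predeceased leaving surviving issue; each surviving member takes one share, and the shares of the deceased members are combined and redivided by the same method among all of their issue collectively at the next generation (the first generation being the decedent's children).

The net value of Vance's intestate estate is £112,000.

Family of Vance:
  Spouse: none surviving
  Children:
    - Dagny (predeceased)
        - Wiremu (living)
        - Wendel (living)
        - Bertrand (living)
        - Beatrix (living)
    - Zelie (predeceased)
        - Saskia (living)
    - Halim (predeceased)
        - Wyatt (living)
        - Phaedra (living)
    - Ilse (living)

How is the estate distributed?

Wiremu: £12,000; Wendel: £12,000; Bertrand: £12,000; Beatrix: £12,000; Saskia: £12,000; Wyatt: £12,000; Phaedra: £12,000; Ilse: £28,000

The entire £112,000 passes to the descendants.
That amount (£112,000) is divided at the children's generation into 4 shares of £28,000. Ilse takes £28,000. The 3 shares of the deceased (Dagny, Zelie, and Halim) are combined into a pool of £84,000.
That pool (£84,000) is divided at the grandchildren's generation equally among Wiremu, Wendel, Bertrand, Beatrix, Saskia, Wyatt, and Phaedra: £12,000 each.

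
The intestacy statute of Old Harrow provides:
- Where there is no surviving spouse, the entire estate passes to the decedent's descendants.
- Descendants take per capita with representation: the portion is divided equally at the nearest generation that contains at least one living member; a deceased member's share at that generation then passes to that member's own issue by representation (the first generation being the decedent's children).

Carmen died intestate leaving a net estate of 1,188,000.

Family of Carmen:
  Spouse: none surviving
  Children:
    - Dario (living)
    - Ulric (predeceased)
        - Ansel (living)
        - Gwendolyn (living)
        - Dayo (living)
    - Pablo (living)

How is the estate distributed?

Dario: 396,000; Ansel: 132,000; Gwendolyn: 132,000; Dayo: 132,000; Pablo: 396,000

The entire 1,188,000 passes to the descendants.
That amount (1,188,000) is divided into 3 shares of 396,000: Dario and Pablo each take 396,000; Ulric's 396,000 share passes to Ulric's issue.
Ulric's share (396,000) is divided into 3 shares of 132,000: Ansel, Gwendolyn, and Dayo each take 132,000.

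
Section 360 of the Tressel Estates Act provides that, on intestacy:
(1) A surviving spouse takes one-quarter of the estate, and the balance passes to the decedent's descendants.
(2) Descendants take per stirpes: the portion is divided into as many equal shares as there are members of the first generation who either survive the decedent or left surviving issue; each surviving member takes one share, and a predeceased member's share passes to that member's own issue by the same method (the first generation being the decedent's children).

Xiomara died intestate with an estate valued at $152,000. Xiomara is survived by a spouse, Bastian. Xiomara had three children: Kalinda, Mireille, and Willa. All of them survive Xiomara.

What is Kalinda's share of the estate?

Kalinda receives $38,000.

Bastian takes one-quarter of $152,000 = $38,000. The remaining $114,000 passes to the descendants.
The descendants' portion ($114,000) is divided into 3 shares of $38,000: Kalinda, Mireille, and Willa each take $38,000.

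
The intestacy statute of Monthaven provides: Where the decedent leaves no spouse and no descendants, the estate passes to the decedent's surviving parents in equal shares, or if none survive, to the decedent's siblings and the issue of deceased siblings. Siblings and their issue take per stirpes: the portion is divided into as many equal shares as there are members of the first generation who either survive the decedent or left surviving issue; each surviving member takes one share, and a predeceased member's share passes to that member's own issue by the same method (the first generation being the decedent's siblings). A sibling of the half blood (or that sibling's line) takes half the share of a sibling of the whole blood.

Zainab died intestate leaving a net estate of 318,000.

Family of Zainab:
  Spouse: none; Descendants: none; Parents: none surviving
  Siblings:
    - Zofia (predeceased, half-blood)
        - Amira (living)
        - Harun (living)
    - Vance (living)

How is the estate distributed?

The entire 318,000 passes to the siblings and their issue.
Counting each half-blood sibling's line as half a unit, there are 3/2 units in 318,000, so one unit is 212,000. Whole-blood lines (Vance) take 212,000 each; half-blood lines (Zofia) take 106,000 each.
Zofia's share (106,000) is divided into 2 shares of 53,000: Amira and Harun each take 53,000.

Amira: 53,000; Harun: 53,000; Vance: 212,000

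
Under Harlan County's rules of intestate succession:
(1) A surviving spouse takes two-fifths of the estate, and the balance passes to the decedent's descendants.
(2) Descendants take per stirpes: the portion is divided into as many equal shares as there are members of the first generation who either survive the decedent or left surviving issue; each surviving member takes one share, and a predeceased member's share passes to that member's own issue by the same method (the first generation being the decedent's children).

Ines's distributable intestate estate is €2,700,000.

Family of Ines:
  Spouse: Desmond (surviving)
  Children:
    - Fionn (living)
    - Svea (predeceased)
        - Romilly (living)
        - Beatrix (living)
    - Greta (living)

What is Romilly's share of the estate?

Desmond takes two-fifths of €2,700,000 = €1,080,000. The remaining €1,620,000 passes to the descendants.
The descendants' portion (€1,620,000) is divided into 3 shares of €540,000: Fionn and Greta each take €540,000; Svea's €540,000 share passes to Svea's issue.
Svea's share (€540,000) is divided into 2 shares of €270,000: Romilly and Beatrix each take €270,000.

Romilly receives €270,000.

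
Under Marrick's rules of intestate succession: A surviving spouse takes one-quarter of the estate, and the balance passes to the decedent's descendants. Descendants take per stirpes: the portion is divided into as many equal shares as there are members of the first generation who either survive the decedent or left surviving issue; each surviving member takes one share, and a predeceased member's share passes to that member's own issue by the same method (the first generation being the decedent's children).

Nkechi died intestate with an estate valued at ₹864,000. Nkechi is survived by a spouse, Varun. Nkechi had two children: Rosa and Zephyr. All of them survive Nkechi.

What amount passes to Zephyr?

Zephyr receives ₹324,000.

Varun takes one-quarter of ₹864,000 = ₹216,000. The remaining ₹648,000 passes to the descendants.
The descendants' portion (₹648,000) is divided into 2 shares of ₹324,000: Rosa and Zephyr each take ₹324,000.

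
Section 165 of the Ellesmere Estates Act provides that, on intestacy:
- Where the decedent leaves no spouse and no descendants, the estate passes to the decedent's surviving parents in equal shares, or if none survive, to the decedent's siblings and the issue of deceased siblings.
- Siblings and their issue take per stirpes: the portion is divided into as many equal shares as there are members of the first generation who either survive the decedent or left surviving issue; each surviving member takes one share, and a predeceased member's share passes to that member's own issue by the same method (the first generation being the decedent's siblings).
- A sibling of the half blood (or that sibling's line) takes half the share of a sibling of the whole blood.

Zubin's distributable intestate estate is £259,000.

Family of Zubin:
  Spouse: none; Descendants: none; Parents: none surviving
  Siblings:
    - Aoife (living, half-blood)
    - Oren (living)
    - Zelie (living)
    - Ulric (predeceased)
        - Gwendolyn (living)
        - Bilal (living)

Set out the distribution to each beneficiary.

The entire £259,000 passes to the siblings and their issue.
Counting each half-blood sibling's line as half a unit, there are 7/2 units in £259,000, so one unit is £74,000. Whole-blood lines (Oren, Zelie, and Ulric) take £74,000 each; half-blood lines (Aoife) take £37,000 each.
Ulric's share (£74,000) is divided into 2 shares of £37,000: Gwendolyn and Bilal each take £37,000.

Aoife: £37,000; Oren: £74,000; Zelie: £74,000; Gwendolyn: £37,000; Bilal: £37,000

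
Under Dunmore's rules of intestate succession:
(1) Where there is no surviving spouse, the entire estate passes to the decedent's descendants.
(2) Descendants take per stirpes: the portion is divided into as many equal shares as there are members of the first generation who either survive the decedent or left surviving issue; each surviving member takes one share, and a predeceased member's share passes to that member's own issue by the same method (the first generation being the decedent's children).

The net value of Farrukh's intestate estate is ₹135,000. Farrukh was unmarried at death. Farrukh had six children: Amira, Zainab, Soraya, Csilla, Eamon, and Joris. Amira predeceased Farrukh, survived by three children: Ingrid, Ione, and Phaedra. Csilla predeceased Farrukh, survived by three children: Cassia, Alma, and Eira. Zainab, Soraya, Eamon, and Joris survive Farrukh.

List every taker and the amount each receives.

The entire ₹135,000 passes to the descendants.
That amount (₹135,000) is divided into 6 shares of ₹22,500: Zainab, Soraya, Eamon, and Joris each take ₹22,500; Amira's ₹22,500 share passes to Amira's issue; Csilla's ₹22,500 share passes to Csilla's issue.
Amira's share (₹22,500) is divided into 3 shares of ₹7,500: Ingrid, Ione, and Phaedra each take ₹7,500.
Csilla's share (₹22,500) is divided into 3 shares of ₹7,500: Cassia, Alma, and Eira each take ₹7,500.

Ingrid: ₹7,500; Ione: ₹7,500; Phaedra: ₹7,500; Zainab: ₹22,500; Soraya: ₹22,500; Cassia: ₹7,500; Alma: ₹7,500; Eira: ₹7,500; Eamon: ₹22,500; Joris: ₹22,500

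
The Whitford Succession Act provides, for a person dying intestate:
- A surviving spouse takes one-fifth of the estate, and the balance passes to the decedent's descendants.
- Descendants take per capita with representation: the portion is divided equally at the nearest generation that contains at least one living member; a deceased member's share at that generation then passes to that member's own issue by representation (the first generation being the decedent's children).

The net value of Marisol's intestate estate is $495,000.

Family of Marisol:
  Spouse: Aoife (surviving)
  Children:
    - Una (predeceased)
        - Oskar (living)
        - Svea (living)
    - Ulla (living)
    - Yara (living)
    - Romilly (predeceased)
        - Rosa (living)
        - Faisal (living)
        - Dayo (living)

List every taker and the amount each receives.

Aoife: $99,000; Oskar: $49,500; Svea: $49,500; Ulla: $99,000; Yara: $99,000; Rosa: $33,000; Faisal: $33,000; Dayo: $33,000

Aoife takes one-fifth of $495,000 = $99,000. The remaining $396,000 passes to the descendants.
The descendants' portion ($396,000) is divided into 4 shares of $99,000: Ulla and Yara each take $99,000; Una's $99,000 share passes to Una's issue; Romilly's $99,000 share passes to Romilly's issue.
Una's share ($99,000) is divided into 2 shares of $49,500: Oskar and Svea each take $49,500.
Romilly's share ($99,000) is divided into 3 shares of $33,000: Rosa, Faisal, and Dayo each take $33,000.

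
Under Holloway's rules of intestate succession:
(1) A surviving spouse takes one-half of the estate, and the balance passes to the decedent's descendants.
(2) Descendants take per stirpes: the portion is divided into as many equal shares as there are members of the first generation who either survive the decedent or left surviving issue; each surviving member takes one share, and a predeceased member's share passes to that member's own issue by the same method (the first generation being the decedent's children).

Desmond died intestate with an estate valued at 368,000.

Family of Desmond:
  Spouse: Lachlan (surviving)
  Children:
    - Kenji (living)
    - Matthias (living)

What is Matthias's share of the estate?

Lachlan takes one-half of 368,000 = 184,000. The remaining 184,000 passes to the descendants.
The descendants' portion (184,000) is divided into 2 shares of 92,000: Kenji and Matthias each take 92,000.

Matthias receives 92,000.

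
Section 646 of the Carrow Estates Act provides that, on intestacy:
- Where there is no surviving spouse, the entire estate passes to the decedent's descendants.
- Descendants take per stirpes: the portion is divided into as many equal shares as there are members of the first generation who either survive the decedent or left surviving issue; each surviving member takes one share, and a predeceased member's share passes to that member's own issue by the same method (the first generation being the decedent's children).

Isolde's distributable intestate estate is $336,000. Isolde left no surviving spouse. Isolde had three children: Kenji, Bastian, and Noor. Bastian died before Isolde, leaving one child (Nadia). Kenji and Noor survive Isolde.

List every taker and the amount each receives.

Kenji: $112,000; Nadia: $112,000; Noor: $112,000

The entire $336,000 passes to the descendants.
That amount ($336,000) is divided into 3 shares of $112,000: Kenji and Noor each take $112,000; Bastian's $112,000 share passes to Bastian's issue.
Bastian's share ($112,000) passes entirely to Nadia.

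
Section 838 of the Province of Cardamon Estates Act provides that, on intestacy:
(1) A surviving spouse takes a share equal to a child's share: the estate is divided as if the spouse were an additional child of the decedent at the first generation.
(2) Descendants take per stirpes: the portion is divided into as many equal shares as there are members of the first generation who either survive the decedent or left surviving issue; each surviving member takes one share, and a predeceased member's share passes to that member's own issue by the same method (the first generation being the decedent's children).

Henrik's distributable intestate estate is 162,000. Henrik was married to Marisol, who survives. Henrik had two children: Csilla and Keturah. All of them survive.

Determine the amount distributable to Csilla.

Csilla receives 54,000.

The spouse counts as an additional share at the children's level, so there are 3 primary shares of 54,000. Marisol takes one such share (54,000).
The children's combined portion (108,000) is divided into 2 shares of 54,000: Csilla and Keturah each take 54,000.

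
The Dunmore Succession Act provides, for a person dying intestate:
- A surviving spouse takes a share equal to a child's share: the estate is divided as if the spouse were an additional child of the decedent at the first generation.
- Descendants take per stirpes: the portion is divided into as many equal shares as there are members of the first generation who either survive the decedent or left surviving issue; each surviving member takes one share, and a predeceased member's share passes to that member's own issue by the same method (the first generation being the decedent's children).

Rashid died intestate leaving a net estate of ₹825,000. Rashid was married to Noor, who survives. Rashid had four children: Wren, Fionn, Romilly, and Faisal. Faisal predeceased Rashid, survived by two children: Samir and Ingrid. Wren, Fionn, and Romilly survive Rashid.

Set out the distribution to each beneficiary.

The spouse counts as an additional share at the children's level, so there are 5 primary shares of ₹165,000. Noor takes one such share (₹165,000).
The children's combined portion (₹660,000) is divided into 4 shares of ₹165,000: Wren, Fionn, and Romilly each take ₹165,000; Faisal's ₹165,000 share passes to Faisal's issue.
Faisal's share (₹165,000) is divided into 2 shares of ₹82,500: Samir and Ingrid each take ₹82,500.

Noor: ₹165,000; Wren: ₹165,000; Fionn: ₹165,000; Romilly: ₹165,000; Samir: ₹82,500; Ingrid: ₹82,500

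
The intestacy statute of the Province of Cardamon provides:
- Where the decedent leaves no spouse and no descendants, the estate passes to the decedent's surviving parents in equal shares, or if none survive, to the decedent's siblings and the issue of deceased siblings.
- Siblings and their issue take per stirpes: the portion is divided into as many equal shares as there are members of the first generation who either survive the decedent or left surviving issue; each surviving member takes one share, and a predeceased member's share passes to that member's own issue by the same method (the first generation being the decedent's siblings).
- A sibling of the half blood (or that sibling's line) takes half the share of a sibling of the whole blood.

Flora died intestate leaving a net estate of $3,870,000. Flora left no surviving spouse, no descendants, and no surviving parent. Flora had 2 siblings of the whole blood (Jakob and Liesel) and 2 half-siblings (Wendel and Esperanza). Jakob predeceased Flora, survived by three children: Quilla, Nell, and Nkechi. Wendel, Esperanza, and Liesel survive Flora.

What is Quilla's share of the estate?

Quilla receives $430,000.

The entire $3,870,000 passes to the siblings and their issue.
Counting each half-blood sibling's line as half a unit, there are 3 units in $3,870,000, so one unit is $1,290,000. Whole-blood lines (Jakob and Liesel) take $1,290,000 each; half-blood lines (Wendel and Esperanza) take $645,000 each.
Jakob's share ($1,290,000) is divided into 3 shares of $430,000: Quilla, Nell, and Nkechi each take $430,000.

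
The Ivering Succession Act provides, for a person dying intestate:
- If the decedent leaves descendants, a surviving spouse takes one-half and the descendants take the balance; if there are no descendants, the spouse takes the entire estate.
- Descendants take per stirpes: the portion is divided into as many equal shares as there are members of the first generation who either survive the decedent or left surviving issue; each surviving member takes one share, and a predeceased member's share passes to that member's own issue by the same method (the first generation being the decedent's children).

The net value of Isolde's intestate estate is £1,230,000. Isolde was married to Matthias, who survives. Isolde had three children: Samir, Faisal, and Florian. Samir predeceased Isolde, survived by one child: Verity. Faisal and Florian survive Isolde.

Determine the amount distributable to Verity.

Matthias takes one-half of £1,230,000 = £615,000. The remaining £615,000 passes to the descendants.
The descendants' portion (£615,000) is divided into 3 shares of £205,000: Faisal and Florian each take £205,000; Samir's £205,000 share passes to Samir's issue.
Samir's share (£205,000) passes entirely to Verity.

Verity receives £205,000.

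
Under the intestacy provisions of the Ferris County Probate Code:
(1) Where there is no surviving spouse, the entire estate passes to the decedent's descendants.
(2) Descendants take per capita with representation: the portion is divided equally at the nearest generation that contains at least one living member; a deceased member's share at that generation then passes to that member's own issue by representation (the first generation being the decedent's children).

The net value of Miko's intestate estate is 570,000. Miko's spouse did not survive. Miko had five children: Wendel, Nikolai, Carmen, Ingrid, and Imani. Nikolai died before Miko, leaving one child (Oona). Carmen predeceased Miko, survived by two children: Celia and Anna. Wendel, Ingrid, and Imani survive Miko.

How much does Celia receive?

Celia receives 57,000.

The entire 570,000 passes to the descendants.
That amount (570,000) is divided into 5 shares of 114,000: Wendel, Ingrid, and Imani each take 114,000; Nikolai's 114,000 share passes to Nikolai's issue; Carmen's 114,000 share passes to Carmen's issue.
Nikolai's share (114,000) passes entirely to Oona.
Carmen's share (114,000) is divided into 2 shares of 57,000: Celia and Anna each take 57,000.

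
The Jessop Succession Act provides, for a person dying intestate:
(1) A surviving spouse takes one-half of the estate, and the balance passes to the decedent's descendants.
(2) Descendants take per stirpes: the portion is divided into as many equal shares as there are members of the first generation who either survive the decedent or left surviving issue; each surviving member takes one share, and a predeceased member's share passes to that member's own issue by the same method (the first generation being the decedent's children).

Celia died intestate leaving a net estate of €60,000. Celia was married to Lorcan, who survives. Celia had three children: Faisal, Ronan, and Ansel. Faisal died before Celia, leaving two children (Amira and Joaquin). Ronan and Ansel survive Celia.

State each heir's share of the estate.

Lorcan takes one-half of €60,000 = €30,000. The remaining €30,000 passes to the descendants.
The descendants' portion (€30,000) is divided into 3 shares of €10,000: Ronan and Ansel each take €10,000; Faisal's €10,000 share passes to Faisal's issue.
Faisal's share (€10,000) is divided into 2 shares of €5,000: Amira and Joaquin each take €5,000.

Lorcan: €30,000; Amira: €5,000; Joaquin: €5,000; Ronan: €10,000; Ansel: €10,000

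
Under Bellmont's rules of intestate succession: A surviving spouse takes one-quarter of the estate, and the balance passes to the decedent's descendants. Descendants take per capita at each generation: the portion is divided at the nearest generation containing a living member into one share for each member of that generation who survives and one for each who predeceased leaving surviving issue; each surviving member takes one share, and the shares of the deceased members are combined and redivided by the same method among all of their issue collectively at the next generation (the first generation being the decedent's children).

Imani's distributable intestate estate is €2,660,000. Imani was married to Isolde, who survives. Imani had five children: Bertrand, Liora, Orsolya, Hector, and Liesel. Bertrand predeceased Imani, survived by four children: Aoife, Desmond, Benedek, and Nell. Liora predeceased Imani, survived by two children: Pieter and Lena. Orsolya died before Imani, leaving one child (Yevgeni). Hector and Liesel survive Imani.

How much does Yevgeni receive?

Yevgeni receives €171,000.

Isolde takes one-quarter of €2,660,000 = €665,000. The remaining €1,995,000 passes to the descendants.
The descendants' portion (€1,995,000) is divided at the children's generation into 5 shares of €399,000. Hector and Liesel each take €399,000. The 3 shares of the deceased (Bertrand, Liora, and Orsolya) are combined into a pool of €1,197,000.
That pool (€1,197,000) is divided at the grandchildren's generation equally among Aoife, Desmond, Benedek, Nell, Pieter, Lena, and Yevgeni: €171,000 each.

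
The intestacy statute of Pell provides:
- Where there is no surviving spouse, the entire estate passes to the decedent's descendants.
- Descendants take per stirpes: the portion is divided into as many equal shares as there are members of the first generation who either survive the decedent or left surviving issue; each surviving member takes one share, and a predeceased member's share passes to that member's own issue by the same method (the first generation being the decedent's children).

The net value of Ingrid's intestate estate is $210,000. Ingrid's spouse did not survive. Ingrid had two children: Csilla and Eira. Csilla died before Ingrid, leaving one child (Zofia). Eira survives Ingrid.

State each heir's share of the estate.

The entire $210,000 passes to the descendants.
That amount ($210,000) is divided into 2 shares of $105,000: Eira takes $105,000; Csilla's $105,000 share passes to Csilla's issue.
Csilla's share ($105,000) passes entirely to Zofia.

Zofia: $105,000; Eira: $105,000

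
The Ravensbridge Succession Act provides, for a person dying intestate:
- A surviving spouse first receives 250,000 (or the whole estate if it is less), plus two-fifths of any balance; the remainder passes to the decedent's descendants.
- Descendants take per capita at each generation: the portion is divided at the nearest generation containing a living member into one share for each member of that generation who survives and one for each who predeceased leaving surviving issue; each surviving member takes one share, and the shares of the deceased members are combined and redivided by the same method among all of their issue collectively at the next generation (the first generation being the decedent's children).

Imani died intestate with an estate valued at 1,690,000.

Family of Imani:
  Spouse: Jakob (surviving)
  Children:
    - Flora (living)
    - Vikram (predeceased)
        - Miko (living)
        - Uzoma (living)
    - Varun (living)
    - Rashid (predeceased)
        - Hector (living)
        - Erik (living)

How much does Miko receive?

Jakob first takes 250,000, leaving a balance of 1,440,000. Jakob then takes two-fifths of the balance (576,000), for a total of 826,000. The remaining 864,000 passes to the descendants.
The descendants' portion (864,000) is divided at the children's generation into 4 shares of 216,000. Flora and Varun each take 216,000. The 2 shares of the deceased (Vikram and Rashid) are combined into a pool of 432,000.
That pool (432,000) is divided at the grandchildren's generation equally among Miko, Uzoma, Hector, and Erik: 108,000 each.

Miko receives 108,000.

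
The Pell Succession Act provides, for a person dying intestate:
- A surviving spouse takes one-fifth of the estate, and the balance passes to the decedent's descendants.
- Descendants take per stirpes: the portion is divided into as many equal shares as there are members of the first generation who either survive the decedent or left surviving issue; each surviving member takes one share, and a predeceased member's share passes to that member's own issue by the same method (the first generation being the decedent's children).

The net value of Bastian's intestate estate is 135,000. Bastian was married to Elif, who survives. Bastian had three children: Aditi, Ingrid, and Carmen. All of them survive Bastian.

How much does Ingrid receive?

Ingrid receives 36,000.

Elif takes one-fifth of 135,000 = 27,000. The remaining 108,000 passes to the descendants.
The descendants' portion (108,000) is divided into 3 shares of 36,000: Aditi, Ingrid, and Carmen each take 36,000.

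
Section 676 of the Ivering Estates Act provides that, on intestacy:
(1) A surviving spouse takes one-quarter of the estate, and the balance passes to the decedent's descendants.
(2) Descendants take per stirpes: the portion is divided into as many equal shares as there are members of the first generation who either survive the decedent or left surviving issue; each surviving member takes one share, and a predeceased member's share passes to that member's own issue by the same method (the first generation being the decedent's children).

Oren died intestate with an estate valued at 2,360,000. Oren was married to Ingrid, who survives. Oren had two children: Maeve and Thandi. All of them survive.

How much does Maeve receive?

Maeve receives 885,000.

Ingrid takes one-quarter of 2,360,000 = 590,000. The remaining 1,770,000 passes to the descendants.
The descendants' portion (1,770,000) is divided into 2 shares of 885,000: Maeve and Thandi each take 885,000.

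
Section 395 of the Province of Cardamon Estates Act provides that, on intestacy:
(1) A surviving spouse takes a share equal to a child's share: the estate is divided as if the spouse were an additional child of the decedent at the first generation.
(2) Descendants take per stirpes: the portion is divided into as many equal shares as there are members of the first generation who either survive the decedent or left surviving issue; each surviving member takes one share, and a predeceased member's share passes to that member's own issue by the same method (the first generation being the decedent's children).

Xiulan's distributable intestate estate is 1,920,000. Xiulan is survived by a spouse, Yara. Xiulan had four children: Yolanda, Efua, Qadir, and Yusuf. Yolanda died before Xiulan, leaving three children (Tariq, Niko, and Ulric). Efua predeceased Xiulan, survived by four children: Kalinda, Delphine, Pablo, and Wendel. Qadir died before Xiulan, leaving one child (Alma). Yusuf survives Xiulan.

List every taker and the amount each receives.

The spouse counts as an additional share at the children's level, so there are 5 primary shares of 384,000. Yara takes one such share (384,000).
The children's combined portion (1,536,000) is divided into 4 shares of 384,000: Yusuf takes 384,000; Yolanda's 384,000 share passes to Yolanda's issue; Efua's 384,000 share passes to Efua's issue; Qadir's 384,000 share passes to Qadir's issue.
Yolanda's share (384,000) is divided into 3 shares of 128,000: Tariq, Niko, and Ulric each take 128,000.
Efua's share (384,000) is divided into 4 shares of 96,000: Kalinda, Delphine, Pablo, and Wendel each take 96,000.
Qadir's share (384,000) passes entirely to Alma.

Yara: 384,000; Tariq: 128,000; Niko: 128,000; Ulric: 128,000; Kalinda: 96,000; Delphine: 96,000; Pablo: 96,000; Wendel: 96,000; Alma: 384,000; Yusuf: 384,000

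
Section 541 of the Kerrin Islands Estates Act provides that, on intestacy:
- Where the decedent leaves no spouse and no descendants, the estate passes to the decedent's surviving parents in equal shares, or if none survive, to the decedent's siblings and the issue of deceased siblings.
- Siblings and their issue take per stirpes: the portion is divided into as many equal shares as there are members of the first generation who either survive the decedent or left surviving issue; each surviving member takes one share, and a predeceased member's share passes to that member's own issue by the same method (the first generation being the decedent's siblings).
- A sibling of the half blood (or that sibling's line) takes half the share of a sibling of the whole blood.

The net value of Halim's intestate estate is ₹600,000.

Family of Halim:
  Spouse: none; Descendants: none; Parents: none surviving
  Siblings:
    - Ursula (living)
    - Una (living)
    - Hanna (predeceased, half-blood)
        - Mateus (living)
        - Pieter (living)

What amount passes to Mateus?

The entire ₹600,000 passes to the siblings and their issue.
Counting each half-blood sibling's line as half a unit, there are 5/2 units in ₹600,000, so one unit is ₹240,000. Whole-blood lines (Ursula and Una) take ₹240,000 each; half-blood lines (Hanna) take ₹120,000 each.
Hanna's share (₹120,000) is divided into 2 shares of ₹60,000: Mateus and Pieter each take ₹60,000.

Mateus receives ₹60,000.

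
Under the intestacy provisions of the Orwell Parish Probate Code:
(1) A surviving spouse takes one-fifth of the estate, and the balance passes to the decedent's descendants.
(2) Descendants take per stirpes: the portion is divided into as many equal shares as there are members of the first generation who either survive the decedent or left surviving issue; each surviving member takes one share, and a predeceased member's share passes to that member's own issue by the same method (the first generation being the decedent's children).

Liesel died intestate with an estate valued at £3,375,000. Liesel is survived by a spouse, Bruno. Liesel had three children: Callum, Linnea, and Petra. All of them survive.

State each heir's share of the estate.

Bruno takes one-fifth of £3,375,000 = £675,000. The remaining £2,700,000 passes to the descendants.
The descendants' portion (£2,700,000) is divided into 3 shares of £900,000: Callum, Linnea, and Petra each take £900,000.

Bruno: £675,000; Callum: £900,000; Linnea: £900,000; Petra: £900,000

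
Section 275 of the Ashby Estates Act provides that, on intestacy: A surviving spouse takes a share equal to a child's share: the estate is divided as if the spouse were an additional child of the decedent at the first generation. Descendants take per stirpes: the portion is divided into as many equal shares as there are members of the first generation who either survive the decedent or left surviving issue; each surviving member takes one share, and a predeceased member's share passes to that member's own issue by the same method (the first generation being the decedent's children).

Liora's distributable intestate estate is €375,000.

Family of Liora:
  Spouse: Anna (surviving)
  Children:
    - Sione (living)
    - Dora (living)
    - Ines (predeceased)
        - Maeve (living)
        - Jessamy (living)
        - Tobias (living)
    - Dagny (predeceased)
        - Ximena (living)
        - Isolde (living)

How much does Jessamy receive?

Jessamy receives €25,000.

The spouse counts as an additional share at the children's level, so there are 5 primary shares of €75,000. Anna takes one such share (€75,000).
The children's combined portion (€300,000) is divided into 4 shares of €75,000: Sione and Dora each take €75,000; Ines's €75,000 share passes to Ines's issue; Dagny's €75,000 share passes to Dagny's issue.
Ines's share (€75,000) is divided into 3 shares of €25,000: Maeve, Jessamy, and Tobias each take €25,000.
Dagny's share (€75,000) is divided into 2 shares of €37,500: Ximena and Isolde each take €37,500.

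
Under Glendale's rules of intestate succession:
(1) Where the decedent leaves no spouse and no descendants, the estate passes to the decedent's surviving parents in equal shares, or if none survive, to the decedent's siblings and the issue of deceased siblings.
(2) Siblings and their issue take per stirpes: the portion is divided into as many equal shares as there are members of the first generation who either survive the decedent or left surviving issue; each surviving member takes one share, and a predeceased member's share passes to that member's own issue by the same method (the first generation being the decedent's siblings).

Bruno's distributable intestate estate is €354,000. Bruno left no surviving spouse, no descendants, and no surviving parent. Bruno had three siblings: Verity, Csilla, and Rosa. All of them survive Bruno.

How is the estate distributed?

The entire €354,000 passes to the siblings and their issue.
That amount (€354,000) is divided into 3 shares of €118,000: Verity, Csilla, and Rosa each take €118,000.

Verity: €118,000; Csilla: €118,000; Rosa: €118,000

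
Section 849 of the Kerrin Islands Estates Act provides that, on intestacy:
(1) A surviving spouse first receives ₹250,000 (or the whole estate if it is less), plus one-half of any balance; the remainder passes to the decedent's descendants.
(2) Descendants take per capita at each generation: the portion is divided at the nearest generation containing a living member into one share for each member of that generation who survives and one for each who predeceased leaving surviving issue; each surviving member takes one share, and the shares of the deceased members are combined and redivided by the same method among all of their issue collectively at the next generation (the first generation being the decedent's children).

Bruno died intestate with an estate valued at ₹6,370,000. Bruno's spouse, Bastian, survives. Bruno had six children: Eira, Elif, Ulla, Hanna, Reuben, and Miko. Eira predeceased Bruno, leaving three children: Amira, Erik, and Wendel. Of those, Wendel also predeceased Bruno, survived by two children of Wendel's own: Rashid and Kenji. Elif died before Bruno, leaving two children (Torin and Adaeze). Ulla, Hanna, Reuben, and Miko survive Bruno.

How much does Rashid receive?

Bastian first takes ₹250,000, leaving a balance of ₹6,120,000. Bastian then takes one-half of the balance (₹3,060,000), for a total of ₹3,310,000. The remaining ₹3,060,000 passes to the descendants.
The descendants' portion (₹3,060,000) is divided at the children's generation into 6 shares of ₹510,000. Ulla, Hanna, Reuben, and Miko each take ₹510,000. The 2 shares of the deceased (Eira and Elif) are combined into a pool of ₹1,020,000.
That pool (₹1,020,000) is divided at the grandchildren's generation into 5 shares of ₹204,000. Amira, Erik, Torin, and Adaeze each take ₹204,000. The remaining share for the deceased Wendel (₹204,000) is carried to the next generation.
That pool (₹204,000) is divided at the great-grandchildren's generation equally among Rashid and Kenji: ₹102,000 each.

Rashid receives ₹102,000.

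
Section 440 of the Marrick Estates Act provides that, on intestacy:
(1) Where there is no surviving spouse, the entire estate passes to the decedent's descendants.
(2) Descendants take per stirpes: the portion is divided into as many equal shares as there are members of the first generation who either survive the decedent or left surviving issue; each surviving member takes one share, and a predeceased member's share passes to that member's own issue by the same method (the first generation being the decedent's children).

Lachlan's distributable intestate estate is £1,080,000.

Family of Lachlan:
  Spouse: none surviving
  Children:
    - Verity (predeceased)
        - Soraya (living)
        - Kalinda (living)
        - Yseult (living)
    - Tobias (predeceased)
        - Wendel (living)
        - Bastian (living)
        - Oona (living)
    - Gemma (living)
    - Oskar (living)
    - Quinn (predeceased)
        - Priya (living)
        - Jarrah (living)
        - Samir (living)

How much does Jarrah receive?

The entire £1,080,000 passes to the descendants.
That amount (£1,080,000) is divided into 5 shares of £216,000: Gemma and Oskar each take £216,000; Verity's £216,000 share passes to Verity's issue; Tobias's £216,000 share passes to Tobias's issue; Quinn's £216,000 share passes to Quinn's issue.
Verity's share (£216,000) is divided into 3 shares of £72,000: Soraya, Kalinda, and Yseult each take £72,000.
Tobias's share (£216,000) is divided into 3 shares of £72,000: Wendel, Bastian, and Oona each take £72,000.
Quinn's share (£216,000) is divided into 3 shares of £72,000: Priya, Jarrah, and Samir each take £72,000.

Jarrah receives £72,000.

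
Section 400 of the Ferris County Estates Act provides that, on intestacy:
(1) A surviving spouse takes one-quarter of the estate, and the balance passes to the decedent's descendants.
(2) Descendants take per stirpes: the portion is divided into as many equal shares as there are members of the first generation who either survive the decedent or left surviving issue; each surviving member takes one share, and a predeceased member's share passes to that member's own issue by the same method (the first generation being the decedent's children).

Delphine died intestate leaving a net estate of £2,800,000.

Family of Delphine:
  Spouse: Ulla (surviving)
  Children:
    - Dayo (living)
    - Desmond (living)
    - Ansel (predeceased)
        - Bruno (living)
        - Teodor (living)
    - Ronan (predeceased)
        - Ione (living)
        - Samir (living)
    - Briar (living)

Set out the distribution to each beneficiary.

Ulla: £700,000; Dayo: £420,000; Desmond: £420,000; Bruno: £210,000; Teodor: £210,000; Ione: £210,000; Samir: £210,000; Briar: £420,000

Ulla takes one-quarter of £2,800,000 = £700,000. The remaining £2,100,000 passes to the descendants.
The descendants' portion (£2,100,000) is divided into 5 shares of £420,000: Dayo, Desmond, and Briar each take £420,000; Ansel's £420,000 share passes to Ansel's issue; Ronan's £420,000 share passes to Ronan's issue.
Ansel's share (£420,000) is divided into 2 shares of £210,000: Bruno and Teodor each take £210,000.
Ronan's share (£420,000) is divided into 2 shares of £210,000: Ione and Samir each take £210,000.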